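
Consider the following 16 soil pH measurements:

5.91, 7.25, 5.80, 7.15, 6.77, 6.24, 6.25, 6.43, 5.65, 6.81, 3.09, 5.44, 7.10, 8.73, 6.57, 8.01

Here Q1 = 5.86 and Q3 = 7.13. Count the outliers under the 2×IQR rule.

IQR = 1.27; fences at 5.86 − 2.54 = 3.32 and 7.13 + 2.54 = 9.67.
Outside the cutoffs: 3.09.

1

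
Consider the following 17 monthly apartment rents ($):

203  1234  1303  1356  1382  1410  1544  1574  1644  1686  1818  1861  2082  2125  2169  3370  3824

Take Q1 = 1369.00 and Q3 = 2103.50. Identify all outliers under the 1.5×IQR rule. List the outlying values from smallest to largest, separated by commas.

IQR = Q3 − Q1 = 2103.50 − 1369.00 = 734.50.
Lower fence = Q1 − 1.5·IQR = 1369.00 − 1101.75 = 267.25.
Upper fence = Q3 + 1.5·IQR = 2103.50 + 1101.75 = 3205.25.
203 < 267.25 → outlier.
3370 > 3205.25 → outlier.
3824 > 3205.25 → outlier.
All remaining values lie within [267.25, 3205.25].

203, 3370, 3824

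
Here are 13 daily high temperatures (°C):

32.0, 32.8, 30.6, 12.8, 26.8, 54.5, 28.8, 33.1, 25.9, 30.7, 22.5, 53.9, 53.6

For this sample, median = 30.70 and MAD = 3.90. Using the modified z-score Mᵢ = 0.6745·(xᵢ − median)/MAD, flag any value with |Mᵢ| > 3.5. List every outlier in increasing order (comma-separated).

|Mᵢ| > 3.5 ⇔ |xᵢ − 30.70| > 3.5·3.90/0.6745 = 20.24.
So outliers lie outside [10.46, 50.94].
53.6: M = 3.96 → outlier.
53.9: M = 4.01 → outlier.
54.5: M = 4.12 → outlier.

53.6, 53.9, 54.5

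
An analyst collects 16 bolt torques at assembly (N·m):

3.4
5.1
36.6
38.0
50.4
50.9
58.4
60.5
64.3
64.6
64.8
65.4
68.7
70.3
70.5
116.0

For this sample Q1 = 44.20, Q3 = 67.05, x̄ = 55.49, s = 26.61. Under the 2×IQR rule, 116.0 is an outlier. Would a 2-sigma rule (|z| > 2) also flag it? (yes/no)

z = (116.0 − 55.49) / 26.61 = 2.27.
|z| = 2.27 > 2.

yes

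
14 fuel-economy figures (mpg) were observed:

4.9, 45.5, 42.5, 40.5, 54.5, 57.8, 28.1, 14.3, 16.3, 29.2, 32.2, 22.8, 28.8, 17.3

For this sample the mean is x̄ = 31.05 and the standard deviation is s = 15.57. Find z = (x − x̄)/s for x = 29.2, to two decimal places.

-0.12

z = (29.2 − 31.05) / 15.57 = -0.12.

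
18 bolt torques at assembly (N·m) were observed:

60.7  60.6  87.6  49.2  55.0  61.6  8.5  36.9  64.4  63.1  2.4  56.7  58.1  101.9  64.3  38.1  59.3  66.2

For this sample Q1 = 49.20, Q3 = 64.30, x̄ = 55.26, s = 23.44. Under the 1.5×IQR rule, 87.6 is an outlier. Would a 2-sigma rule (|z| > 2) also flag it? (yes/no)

no

z = (87.6 − 55.26) / 23.44 = 1.38.
|z| = 1.38 ≤ 2.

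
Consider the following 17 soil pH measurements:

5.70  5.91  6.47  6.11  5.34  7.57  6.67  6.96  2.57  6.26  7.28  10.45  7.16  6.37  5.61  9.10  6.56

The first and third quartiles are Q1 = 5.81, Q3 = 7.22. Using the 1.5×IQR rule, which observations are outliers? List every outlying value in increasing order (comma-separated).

2.57, 10.45

IQR = Q3 − Q1 = 7.22 − 5.81 = 1.41.
Lower fence = Q1 − 1.5·IQR = 5.81 − 2.115 = 3.695.
Upper fence = Q3 + 1.5·IQR = 7.22 + 2.115 = 9.335.
2.57 < 3.695 → outlier.
10.45 > 9.335 → outlier.
All remaining values lie within [3.695, 9.335].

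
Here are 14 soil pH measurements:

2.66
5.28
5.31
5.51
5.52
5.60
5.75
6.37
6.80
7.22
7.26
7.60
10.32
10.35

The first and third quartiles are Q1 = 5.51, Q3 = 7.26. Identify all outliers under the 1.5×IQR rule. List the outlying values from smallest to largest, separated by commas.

2.66, 10.32, 10.35

IQR = Q3 − Q1 = 7.26 − 5.51 = 1.75.
Lower fence = Q1 − 1.5·IQR = 5.51 − 2.625 = 2.885.
Upper fence = Q3 + 1.5·IQR = 7.26 + 2.625 = 9.885.
2.66 < 2.885 → outlier.
10.32 > 9.885 → outlier.
10.35 > 9.885 → outlier.
All remaining values lie within [2.885, 9.885].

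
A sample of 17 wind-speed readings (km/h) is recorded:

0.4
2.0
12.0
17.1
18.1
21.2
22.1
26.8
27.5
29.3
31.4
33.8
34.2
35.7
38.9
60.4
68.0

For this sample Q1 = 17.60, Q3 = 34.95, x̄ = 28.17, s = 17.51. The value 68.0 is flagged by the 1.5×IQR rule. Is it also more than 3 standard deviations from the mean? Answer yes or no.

no

z = (68.0 − 28.17) / 17.51 = 2.27.
|z| = 2.27 ≤ 3.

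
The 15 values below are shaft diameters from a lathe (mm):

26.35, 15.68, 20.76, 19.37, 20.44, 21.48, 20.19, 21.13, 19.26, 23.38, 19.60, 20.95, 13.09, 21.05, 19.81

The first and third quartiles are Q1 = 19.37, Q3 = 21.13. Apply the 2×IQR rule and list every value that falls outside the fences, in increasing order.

IQR = Q3 − Q1 = 21.13 − 19.37 = 1.76.
Lower fence = Q1 − 2·IQR = 19.37 − 3.52 = 15.85.
Upper fence = Q3 + 2·IQR = 21.13 + 3.52 = 24.65.
13.09 < 15.85 → outlier.
15.68 < 15.85 → outlier.
26.35 > 24.65 → outlier.
All remaining values lie within [15.85, 24.65].

13.09, 15.68, 26.35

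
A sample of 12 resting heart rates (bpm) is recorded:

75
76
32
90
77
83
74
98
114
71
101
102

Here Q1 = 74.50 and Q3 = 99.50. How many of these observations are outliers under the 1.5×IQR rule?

1

IQR = 25.00; fences at 74.50 − 37.50 = 37.00 and 99.50 + 37.50 = 137.00.
Outside the cutoffs: 32.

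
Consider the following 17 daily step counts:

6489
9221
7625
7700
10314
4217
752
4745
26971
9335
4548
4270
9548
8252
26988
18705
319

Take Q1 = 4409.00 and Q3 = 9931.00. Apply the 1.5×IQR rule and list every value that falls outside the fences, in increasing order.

IQR = Q3 − Q1 = 9931.00 − 4409.00 = 5522.00.
Lower fence = Q1 − 1.5·IQR = 4409.00 − 8283.00 = -3874.00.
Upper fence = Q3 + 1.5·IQR = 9931.00 + 8283.00 = 18214.00.
18705 > 18214.00 → outlier.
26971 > 18214.00 → outlier.
26988 > 18214.00 → outlier.
All remaining values lie within [-3874.00, 18214.00].

18705, 26971, 26988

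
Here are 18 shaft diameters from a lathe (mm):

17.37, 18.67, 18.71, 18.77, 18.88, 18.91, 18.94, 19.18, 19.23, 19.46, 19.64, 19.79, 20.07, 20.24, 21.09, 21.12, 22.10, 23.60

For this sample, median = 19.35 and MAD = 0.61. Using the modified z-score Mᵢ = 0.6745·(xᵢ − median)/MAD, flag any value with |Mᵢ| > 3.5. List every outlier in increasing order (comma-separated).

|Mᵢ| > 3.5 ⇔ |xᵢ − 19.35| > 3.5·0.61/0.6745 = 3.17.
So outliers lie outside [16.18, 22.52].
23.60: M = 4.70 → outlier.

23.60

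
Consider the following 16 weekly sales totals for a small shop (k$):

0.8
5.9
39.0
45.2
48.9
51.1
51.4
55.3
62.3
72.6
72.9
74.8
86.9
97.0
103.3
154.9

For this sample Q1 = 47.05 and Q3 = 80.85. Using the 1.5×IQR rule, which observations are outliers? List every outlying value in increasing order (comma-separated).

154.9

IQR = Q3 − Q1 = 80.85 − 47.05 = 33.80.
Lower fence = Q1 − 1.5·IQR = 47.05 − 50.70 = -3.65.
Upper fence = Q3 + 1.5·IQR = 80.85 + 50.70 = 131.55.
154.9 > 131.55 → outlier.
All remaining values lie within [-3.65, 131.55].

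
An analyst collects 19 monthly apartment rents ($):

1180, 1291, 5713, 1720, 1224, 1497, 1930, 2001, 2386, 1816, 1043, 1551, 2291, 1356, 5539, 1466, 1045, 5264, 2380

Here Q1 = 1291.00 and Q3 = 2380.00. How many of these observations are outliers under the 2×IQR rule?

3

IQR = 1089.00; fences at 1291.00 − 2178.00 = -887.00 and 2380.00 + 2178.00 = 4558.00.
Outside the cutoffs: 5264, 5539, 5713.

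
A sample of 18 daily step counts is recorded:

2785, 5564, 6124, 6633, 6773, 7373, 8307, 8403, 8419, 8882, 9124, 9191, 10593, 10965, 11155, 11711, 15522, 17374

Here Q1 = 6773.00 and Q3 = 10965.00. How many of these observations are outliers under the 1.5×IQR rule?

IQR = 4192.00; fences at 6773.00 − 6288.00 = 485.00 and 10965.00 + 6288.00 = 17253.00.
Outside the cutoffs: 17374.

1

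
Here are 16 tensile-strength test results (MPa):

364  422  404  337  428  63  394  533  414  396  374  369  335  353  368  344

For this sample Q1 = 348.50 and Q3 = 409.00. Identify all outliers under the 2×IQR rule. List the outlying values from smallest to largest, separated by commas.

IQR = Q3 − Q1 = 409.00 − 348.50 = 60.50.
Lower fence = Q1 − 2·IQR = 348.50 − 121.00 = 227.50.
Upper fence = Q3 + 2·IQR = 409.00 + 121.00 = 530.00.
63 < 227.50 → outlier.
533 > 530.00 → outlier.
All remaining values lie within [227.50, 530.00].

63, 533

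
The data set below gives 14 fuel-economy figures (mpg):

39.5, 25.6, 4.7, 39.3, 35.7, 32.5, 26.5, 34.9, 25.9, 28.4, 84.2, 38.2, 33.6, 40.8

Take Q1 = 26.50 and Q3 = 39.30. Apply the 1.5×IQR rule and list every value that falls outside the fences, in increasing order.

IQR = Q3 − Q1 = 39.30 − 26.50 = 12.80.
Lower fence = Q1 − 1.5·IQR = 26.50 − 19.20 = 7.30.
Upper fence = Q3 + 1.5·IQR = 39.30 + 19.20 = 58.50.
4.7 < 7.30 → outlier.
84.2 > 58.50 → outlier.
All remaining values lie within [7.30, 58.50].

4.7, 84.2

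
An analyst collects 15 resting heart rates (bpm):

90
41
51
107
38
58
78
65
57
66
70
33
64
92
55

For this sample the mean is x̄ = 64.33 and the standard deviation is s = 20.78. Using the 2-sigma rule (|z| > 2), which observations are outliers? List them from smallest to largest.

Cutoffs at x̄ ± 2s: 64.33 ± 2·20.78 = [22.77, 105.89].
107: z = 2.05, |z| > 2 → outlier.
Every other value lies within [22.77, 105.89].

107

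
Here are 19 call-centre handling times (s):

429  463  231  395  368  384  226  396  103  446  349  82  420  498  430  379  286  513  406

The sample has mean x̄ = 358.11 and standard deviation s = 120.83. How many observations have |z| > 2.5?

Cutoffs: x̄ ± 2.5s = [56.035, 660.185].
Every value lies within the cutoffs.

0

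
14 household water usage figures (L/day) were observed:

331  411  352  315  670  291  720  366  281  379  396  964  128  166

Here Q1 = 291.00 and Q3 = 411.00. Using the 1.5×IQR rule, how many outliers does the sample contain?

3

IQR = 120.00; fences at 291.00 − 180.00 = 111.00 and 411.00 + 180.00 = 591.00.
Outside the cutoffs: 670, 720, 964.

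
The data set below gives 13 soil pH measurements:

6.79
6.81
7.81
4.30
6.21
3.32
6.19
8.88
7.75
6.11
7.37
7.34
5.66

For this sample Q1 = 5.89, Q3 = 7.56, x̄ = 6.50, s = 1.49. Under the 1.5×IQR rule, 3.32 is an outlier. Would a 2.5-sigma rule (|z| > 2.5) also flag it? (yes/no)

z = (3.32 − 6.50) / 1.49 = -2.13.
|z| = 2.13 ≤ 2.5.

no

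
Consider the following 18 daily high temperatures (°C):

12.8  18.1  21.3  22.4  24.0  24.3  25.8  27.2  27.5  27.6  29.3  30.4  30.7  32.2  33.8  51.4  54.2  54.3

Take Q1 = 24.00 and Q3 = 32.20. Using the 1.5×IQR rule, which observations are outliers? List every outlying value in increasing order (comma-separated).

IQR = Q3 − Q1 = 32.20 − 24.00 = 8.20.
Lower fence = Q1 − 1.5·IQR = 24.00 − 12.30 = 11.70.
Upper fence = Q3 + 1.5·IQR = 32.20 + 12.30 = 44.50.
51.4 > 44.50 → outlier.
54.2 > 44.50 → outlier.
54.3 > 44.50 → outlier.
All remaining values lie within [11.70, 44.50].

51.4, 54.2, 54.3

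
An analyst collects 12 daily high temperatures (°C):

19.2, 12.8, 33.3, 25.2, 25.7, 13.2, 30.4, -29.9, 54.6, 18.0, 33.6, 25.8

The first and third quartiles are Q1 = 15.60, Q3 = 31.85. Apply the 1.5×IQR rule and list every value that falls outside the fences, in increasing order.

IQR = Q3 − Q1 = 31.85 − 15.60 = 16.25.
Lower fence = Q1 − 1.5·IQR = 15.60 − 24.375 = -8.775.
Upper fence = Q3 + 1.5·IQR = 31.85 + 24.375 = 56.225.
-29.9 < -8.775 → outlier.
All remaining values lie within [-8.775, 56.225].

-29.9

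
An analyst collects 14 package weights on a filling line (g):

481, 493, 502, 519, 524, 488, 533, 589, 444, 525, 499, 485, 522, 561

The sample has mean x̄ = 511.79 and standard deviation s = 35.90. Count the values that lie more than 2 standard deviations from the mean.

Cutoffs: x̄ ± 2s = [439.99, 583.59].
Outside the cutoffs: 589.

1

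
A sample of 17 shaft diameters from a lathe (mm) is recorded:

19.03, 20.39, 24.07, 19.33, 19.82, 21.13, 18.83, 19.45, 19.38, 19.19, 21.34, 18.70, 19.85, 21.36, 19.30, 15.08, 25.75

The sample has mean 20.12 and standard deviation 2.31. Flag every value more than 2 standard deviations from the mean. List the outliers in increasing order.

Cutoffs at x̄ ± 2s: 20.12 ± 2·2.31 = [15.50, 24.74].
15.08: z = -2.18, |z| > 2 → outlier.
25.75: z = 2.44, |z| > 2 → outlier.
Every other value lies within [15.50, 24.74].

15.08, 25.75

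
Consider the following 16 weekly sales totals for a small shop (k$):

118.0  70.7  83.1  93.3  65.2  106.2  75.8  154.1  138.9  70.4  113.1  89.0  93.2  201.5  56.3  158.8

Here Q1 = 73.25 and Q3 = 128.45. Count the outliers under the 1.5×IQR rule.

IQR = 55.20; fences at 73.25 − 82.80 = -9.55 and 128.45 + 82.80 = 211.25.
Every value lies within the cutoffs.

0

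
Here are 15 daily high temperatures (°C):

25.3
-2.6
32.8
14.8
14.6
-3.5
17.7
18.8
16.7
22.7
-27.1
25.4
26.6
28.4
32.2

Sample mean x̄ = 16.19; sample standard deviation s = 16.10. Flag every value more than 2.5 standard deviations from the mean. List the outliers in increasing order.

Cutoffs at x̄ ± 2.5s: 16.19 ± 2.5·16.10 = [-24.06, 56.44].
-27.1: z = -2.69, |z| > 2.5 → outlier.
Every other value lies within [-24.06, 56.44].

-27.1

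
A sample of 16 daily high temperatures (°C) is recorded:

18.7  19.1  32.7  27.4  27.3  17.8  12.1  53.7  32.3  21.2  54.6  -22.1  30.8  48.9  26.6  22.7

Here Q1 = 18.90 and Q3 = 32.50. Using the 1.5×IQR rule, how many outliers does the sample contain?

IQR = 13.60; fences at 18.90 − 20.40 = -1.50 and 32.50 + 20.40 = 52.90.
Outside the cutoffs: -22.1, 53.7, 54.6.

3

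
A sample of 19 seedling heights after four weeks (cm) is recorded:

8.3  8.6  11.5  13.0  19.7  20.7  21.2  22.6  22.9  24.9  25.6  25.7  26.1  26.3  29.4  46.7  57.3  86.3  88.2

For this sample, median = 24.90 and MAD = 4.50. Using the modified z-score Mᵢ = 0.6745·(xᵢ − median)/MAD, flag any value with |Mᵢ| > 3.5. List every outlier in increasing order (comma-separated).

57.3, 86.3, 88.2

|Mᵢ| > 3.5 ⇔ |xᵢ − 24.90| > 3.5·4.50/0.6745 = 23.35.
So outliers lie outside [1.55, 48.25].
57.3: M = 4.86 → outlier.
86.3: M = 9.20 → outlier.
88.2: M = 9.49 → outlier.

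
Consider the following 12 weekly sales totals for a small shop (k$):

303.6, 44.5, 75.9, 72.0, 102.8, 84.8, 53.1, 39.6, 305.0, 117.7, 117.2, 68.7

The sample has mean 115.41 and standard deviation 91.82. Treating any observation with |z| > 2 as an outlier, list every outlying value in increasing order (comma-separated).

Cutoffs at x̄ ± 2s: 115.41 ± 2·91.82 = [-68.23, 299.05].
303.6: z = 2.05, |z| > 2 → outlier.
305.0: z = 2.06, |z| > 2 → outlier.
Every other value lies within [-68.23, 299.05].

303.6, 305.0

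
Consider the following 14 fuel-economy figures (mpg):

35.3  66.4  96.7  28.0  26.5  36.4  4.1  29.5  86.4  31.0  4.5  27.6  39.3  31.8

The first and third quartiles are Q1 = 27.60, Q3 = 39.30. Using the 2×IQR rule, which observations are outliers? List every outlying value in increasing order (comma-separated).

IQR = Q3 − Q1 = 39.30 − 27.60 = 11.70.
Lower fence = Q1 − 2·IQR = 27.60 − 23.40 = 4.20.
Upper fence = Q3 + 2·IQR = 39.30 + 23.40 = 62.70.
4.1 < 4.20 → outlier.
66.4 > 62.70 → outlier.
86.4 > 62.70 → outlier.
96.7 > 62.70 → outlier.
All remaining values lie within [4.20, 62.70].

4.1, 66.4, 86.4, 96.7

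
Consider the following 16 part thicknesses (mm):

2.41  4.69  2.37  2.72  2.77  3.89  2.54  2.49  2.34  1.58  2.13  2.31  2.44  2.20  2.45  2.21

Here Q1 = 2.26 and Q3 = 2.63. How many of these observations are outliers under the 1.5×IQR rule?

3

IQR = 0.37; fences at 2.26 − 0.555 = 1.705 and 2.63 + 0.555 = 3.185.
Outside the cutoffs: 1.58, 3.89, 4.69.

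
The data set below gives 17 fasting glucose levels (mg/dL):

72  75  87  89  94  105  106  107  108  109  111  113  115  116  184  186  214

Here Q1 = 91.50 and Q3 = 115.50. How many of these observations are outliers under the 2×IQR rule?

3

IQR = 24.00; fences at 91.50 − 48.00 = 43.50 and 115.50 + 48.00 = 163.50.
Outside the cutoffs: 184, 186, 214.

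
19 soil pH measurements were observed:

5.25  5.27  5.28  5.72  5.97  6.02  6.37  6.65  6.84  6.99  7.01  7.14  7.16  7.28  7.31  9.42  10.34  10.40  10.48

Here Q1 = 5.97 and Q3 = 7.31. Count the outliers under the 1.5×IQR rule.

IQR = 1.34; fences at 5.97 − 2.01 = 3.96 and 7.31 + 2.01 = 9.32.
Outside the cutoffs: 9.42, 10.34, 10.40, 10.48.

4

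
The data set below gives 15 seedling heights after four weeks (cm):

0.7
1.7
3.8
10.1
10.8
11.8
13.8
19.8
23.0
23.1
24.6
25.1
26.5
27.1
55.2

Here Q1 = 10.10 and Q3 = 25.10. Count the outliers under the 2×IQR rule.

1

IQR = 15.00; fences at 10.10 − 30.00 = -19.90 and 25.10 + 30.00 = 55.10.
Outside the cutoffs: 55.2.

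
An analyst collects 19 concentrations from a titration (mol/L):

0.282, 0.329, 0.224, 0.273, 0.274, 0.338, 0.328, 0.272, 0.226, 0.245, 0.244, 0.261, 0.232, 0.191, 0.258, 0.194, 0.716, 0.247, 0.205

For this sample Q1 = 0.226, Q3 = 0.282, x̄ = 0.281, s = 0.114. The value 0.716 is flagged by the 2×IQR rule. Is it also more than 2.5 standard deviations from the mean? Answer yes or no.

z = (0.716 − 0.281) / 0.114 = 3.82.
|z| = 3.82 > 2.5.

yes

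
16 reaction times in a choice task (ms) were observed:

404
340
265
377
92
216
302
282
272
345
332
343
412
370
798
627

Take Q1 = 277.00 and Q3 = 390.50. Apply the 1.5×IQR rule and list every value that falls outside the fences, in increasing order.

92, 627, 798

IQR = Q3 − Q1 = 390.50 − 277.00 = 113.50.
Lower fence = Q1 − 1.5·IQR = 277.00 − 170.25 = 106.75.
Upper fence = Q3 + 1.5·IQR = 390.50 + 170.25 = 560.75.
92 < 106.75 → outlier.
627 > 560.75 → outlier.
798 > 560.75 → outlier.
All remaining values lie within [106.75, 560.75].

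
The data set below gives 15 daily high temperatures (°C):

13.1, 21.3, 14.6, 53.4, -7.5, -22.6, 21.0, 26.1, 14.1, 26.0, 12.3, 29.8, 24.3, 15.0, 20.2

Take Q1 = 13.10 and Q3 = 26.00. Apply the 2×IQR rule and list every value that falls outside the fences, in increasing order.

IQR = Q3 − Q1 = 26.00 − 13.10 = 12.90.
Lower fence = Q1 − 2·IQR = 13.10 − 25.80 = -12.70.
Upper fence = Q3 + 2·IQR = 26.00 + 25.80 = 51.80.
-22.6 < -12.70 → outlier.
53.4 > 51.80 → outlier.
All remaining values lie within [-12.70, 51.80].

-22.6, 53.4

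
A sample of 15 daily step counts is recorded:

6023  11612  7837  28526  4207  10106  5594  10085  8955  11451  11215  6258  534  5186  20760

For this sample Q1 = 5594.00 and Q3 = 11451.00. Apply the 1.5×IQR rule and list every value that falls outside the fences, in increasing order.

20760, 28526

IQR = Q3 − Q1 = 11451.00 − 5594.00 = 5857.00.
Lower fence = Q1 − 1.5·IQR = 5594.00 − 8785.50 = -3191.50.
Upper fence = Q3 + 1.5·IQR = 11451.00 + 8785.50 = 20236.50.
20760 > 20236.50 → outlier.
28526 > 20236.50 → outlier.
All remaining values lie within [-3191.50, 20236.50].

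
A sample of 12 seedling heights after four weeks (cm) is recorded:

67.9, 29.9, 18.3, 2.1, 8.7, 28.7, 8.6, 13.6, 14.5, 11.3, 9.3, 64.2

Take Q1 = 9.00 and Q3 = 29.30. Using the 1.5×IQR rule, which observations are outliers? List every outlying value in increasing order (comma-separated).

64.2, 67.9

IQR = Q3 − Q1 = 29.30 − 9.00 = 20.30.
Lower fence = Q1 − 1.5·IQR = 9.00 − 30.45 = -21.45.
Upper fence = Q3 + 1.5·IQR = 29.30 + 30.45 = 59.75.
64.2 > 59.75 → outlier.
67.9 > 59.75 → outlier.
All remaining values lie within [-21.45, 59.75].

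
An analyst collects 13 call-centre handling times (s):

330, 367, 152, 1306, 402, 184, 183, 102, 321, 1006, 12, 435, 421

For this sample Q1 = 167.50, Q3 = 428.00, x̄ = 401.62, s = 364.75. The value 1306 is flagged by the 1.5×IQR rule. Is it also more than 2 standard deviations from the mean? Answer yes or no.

z = (1306 − 401.62) / 364.75 = 2.48.
|z| = 2.48 > 2.

yes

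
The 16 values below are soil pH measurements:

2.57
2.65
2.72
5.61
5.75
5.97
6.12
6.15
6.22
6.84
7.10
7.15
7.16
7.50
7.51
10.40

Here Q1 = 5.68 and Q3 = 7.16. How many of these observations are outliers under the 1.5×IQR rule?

IQR = 1.48; fences at 5.68 − 2.22 = 3.46 and 7.16 + 2.22 = 9.38.
Outside the cutoffs: 2.57, 2.65, 2.72, 10.40.

4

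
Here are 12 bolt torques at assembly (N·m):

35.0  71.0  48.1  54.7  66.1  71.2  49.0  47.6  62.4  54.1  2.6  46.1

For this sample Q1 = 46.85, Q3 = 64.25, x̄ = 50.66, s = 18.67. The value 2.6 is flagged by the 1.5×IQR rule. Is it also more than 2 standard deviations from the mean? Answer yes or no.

z = (2.6 − 50.66) / 18.67 = -2.57.
|z| = 2.57 > 2.

yes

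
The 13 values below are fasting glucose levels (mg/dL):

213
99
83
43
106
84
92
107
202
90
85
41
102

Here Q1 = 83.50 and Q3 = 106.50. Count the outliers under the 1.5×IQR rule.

4

IQR = 23.00; fences at 83.50 − 34.50 = 49.00 and 106.50 + 34.50 = 141.00.
Outside the cutoffs: 41, 43, 202, 213.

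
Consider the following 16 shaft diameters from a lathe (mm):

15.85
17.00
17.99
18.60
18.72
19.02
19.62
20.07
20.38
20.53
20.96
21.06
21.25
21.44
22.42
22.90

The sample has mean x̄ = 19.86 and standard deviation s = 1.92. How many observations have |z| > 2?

1

Cutoffs: x̄ ± 2s = [16.02, 23.70].
Outside the cutoffs: 15.85.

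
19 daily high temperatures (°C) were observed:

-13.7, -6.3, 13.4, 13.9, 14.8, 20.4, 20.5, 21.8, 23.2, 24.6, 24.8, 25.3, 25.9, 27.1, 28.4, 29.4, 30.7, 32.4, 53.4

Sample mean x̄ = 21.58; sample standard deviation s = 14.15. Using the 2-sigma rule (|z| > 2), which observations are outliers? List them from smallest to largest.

-13.7, 53.4

Cutoffs at x̄ ± 2s: 21.58 ± 2·14.15 = [-6.72, 49.88].
-13.7: z = -2.49, |z| > 2 → outlier.
53.4: z = 2.25, |z| > 2 → outlier.
Every other value lies within [-6.72, 49.88].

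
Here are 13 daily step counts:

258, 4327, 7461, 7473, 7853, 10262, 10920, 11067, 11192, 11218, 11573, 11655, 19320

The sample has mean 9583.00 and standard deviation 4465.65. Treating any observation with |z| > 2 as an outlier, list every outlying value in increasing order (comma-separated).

258, 19320

Cutoffs at x̄ ± 2s: 9583.00 ± 2·4465.65 = [651.70, 18514.30].
258: z = -2.09, |z| > 2 → outlier.
19320: z = 2.18, |z| > 2 → outlier.
Every other value lies within [651.70, 18514.30].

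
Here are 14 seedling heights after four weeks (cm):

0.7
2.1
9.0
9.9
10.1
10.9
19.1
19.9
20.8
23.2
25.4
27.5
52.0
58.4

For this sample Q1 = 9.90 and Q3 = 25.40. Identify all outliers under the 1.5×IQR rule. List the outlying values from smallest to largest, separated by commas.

IQR = Q3 − Q1 = 25.40 − 9.90 = 15.50.
Lower fence = Q1 − 1.5·IQR = 9.90 − 23.25 = -13.35.
Upper fence = Q3 + 1.5·IQR = 25.40 + 23.25 = 48.65.
52.0 > 48.65 → outlier.
58.4 > 48.65 → outlier.
All remaining values lie within [-13.35, 48.65].

52.0, 58.4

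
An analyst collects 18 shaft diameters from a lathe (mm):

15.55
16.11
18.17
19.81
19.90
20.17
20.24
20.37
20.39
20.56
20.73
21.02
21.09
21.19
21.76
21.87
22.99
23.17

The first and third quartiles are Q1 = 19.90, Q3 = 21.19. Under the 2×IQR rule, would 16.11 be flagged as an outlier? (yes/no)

yes

IQR = Q3 − Q1 = 21.19 − 19.90 = 1.29.
Lower fence = Q1 − 2·IQR = 19.90 − 2.58 = 17.32.
Upper fence = Q3 + 2·IQR = 21.19 + 2.58 = 23.77.
16.11 lies below the lower fence.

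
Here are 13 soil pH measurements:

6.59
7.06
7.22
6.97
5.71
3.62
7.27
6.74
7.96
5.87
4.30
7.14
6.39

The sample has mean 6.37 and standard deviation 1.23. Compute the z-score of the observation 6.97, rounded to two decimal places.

0.49

z = (6.97 − 6.37) / 1.23 = 0.49.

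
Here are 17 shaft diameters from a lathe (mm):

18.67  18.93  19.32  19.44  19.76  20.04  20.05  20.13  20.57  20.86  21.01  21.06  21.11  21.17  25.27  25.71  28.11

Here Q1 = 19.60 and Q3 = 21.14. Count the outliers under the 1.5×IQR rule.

3

IQR = 1.54; fences at 19.60 − 2.31 = 17.29 and 21.14 + 2.31 = 23.45.
Outside the cutoffs: 25.27, 25.71, 28.11.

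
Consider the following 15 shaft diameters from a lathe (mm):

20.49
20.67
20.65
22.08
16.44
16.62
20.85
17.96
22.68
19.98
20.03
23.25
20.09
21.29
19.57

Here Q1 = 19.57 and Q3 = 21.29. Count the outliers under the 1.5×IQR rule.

IQR = 1.72; fences at 19.57 − 2.58 = 16.99 and 21.29 + 2.58 = 23.87.
Outside the cutoffs: 16.44, 16.62.

2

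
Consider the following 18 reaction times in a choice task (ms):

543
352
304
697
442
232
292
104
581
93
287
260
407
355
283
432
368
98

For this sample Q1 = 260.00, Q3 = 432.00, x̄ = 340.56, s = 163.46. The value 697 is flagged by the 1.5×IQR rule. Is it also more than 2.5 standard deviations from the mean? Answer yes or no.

no

z = (697 − 340.56) / 163.46 = 2.18.
|z| = 2.18 ≤ 2.5.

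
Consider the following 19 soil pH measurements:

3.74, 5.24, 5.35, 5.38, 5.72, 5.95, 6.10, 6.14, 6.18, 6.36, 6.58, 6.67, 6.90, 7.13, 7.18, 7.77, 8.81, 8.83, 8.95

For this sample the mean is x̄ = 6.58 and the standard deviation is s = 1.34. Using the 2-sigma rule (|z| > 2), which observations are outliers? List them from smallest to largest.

Cutoffs at x̄ ± 2s: 6.58 ± 2·1.34 = [3.90, 9.26].
3.74: z = -2.12, |z| > 2 → outlier.
Every other value lies within [3.90, 9.26].

3.74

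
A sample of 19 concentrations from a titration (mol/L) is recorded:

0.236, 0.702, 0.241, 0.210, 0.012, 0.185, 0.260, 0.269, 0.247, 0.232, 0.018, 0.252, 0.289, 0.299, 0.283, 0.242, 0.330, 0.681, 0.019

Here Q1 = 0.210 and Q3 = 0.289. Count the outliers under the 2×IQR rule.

IQR = 0.079; fences at 0.210 − 0.158 = 0.052 and 0.289 + 0.158 = 0.447.
Outside the cutoffs: 0.012, 0.018, 0.019, 0.681, 0.702.

5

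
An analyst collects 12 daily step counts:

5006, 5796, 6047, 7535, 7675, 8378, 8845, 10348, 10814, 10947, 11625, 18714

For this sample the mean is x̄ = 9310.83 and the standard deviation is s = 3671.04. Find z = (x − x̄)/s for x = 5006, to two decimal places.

-1.17

z = (5006 − 9310.83) / 3671.04 = -1.17.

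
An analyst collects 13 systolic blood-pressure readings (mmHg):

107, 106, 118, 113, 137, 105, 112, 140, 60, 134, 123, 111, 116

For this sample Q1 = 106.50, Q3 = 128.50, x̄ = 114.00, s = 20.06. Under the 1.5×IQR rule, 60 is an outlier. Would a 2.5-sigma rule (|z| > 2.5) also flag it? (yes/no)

z = (60 − 114.00) / 20.06 = -2.69.
|z| = 2.69 > 2.5.

yes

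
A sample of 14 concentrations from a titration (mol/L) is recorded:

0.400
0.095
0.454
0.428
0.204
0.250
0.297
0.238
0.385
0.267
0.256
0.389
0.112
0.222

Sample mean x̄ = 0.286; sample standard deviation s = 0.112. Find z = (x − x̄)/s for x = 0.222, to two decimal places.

-0.57

z = (0.222 − 0.286) / 0.112 = -0.57.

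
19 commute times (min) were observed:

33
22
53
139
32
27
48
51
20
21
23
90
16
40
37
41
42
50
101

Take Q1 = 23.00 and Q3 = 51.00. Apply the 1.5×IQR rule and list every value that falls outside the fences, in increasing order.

IQR = Q3 − Q1 = 51.00 − 23.00 = 28.00.
Lower fence = Q1 − 1.5·IQR = 23.00 − 42.00 = -19.00.
Upper fence = Q3 + 1.5·IQR = 51.00 + 42.00 = 93.00.
101 > 93.00 → outlier.
139 > 93.00 → outlier.
All remaining values lie within [-19.00, 93.00].

101, 139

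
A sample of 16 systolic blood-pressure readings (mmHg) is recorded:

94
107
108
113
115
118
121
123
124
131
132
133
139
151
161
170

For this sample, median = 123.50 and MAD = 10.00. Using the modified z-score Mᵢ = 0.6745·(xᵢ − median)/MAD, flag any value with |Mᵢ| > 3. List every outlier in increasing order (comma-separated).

|Mᵢ| > 3 ⇔ |xᵢ − 123.50| > 3·10.00/0.6745 = 44.48.
So outliers lie outside [79.02, 167.98].
170: M = 3.14 → outlier.

170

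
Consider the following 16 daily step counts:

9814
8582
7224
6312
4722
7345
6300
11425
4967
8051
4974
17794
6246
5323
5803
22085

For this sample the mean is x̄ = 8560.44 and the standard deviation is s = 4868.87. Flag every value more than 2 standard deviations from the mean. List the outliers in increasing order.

Cutoffs at x̄ ± 2s: 8560.44 ± 2·4868.87 = [-1177.30, 18298.18].
22085: z = 2.78, |z| > 2 → outlier.
Every other value lies within [-1177.30, 18298.18].

22085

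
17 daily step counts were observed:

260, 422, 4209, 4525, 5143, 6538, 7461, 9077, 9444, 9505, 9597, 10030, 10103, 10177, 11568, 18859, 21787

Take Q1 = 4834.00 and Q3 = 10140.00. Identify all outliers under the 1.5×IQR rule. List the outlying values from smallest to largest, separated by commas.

IQR = Q3 − Q1 = 10140.00 − 4834.00 = 5306.00.
Lower fence = Q1 − 1.5·IQR = 4834.00 − 7959.00 = -3125.00.
Upper fence = Q3 + 1.5·IQR = 10140.00 + 7959.00 = 18099.00.
18859 > 18099.00 → outlier.
21787 > 18099.00 → outlier.
All remaining values lie within [-3125.00, 18099.00].

18859, 21787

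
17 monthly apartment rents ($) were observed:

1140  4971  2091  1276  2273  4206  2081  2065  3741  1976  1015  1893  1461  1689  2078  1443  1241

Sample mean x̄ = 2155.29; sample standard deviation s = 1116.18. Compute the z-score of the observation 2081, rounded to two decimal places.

-0.07

z = (2081 − 2155.29) / 1116.18 = -0.07.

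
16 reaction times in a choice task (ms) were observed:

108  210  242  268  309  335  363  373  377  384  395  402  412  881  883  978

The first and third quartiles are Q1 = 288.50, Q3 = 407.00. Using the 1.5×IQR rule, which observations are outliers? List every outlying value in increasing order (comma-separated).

108, 881, 883, 978

IQR = Q3 − Q1 = 407.00 − 288.50 = 118.50.
Lower fence = Q1 − 1.5·IQR = 288.50 − 177.75 = 110.75.
Upper fence = Q3 + 1.5·IQR = 407.00 + 177.75 = 584.75.
108 < 110.75 → outlier.
881 > 584.75 → outlier.
883 > 584.75 → outlier.
978 > 584.75 → outlier.
All remaining values lie within [110.75, 584.75].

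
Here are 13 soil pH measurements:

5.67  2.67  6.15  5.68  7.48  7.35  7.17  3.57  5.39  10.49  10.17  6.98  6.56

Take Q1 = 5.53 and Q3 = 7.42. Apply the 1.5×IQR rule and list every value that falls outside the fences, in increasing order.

2.67, 10.49

IQR = Q3 − Q1 = 7.42 − 5.53 = 1.89.
Lower fence = Q1 − 1.5·IQR = 5.53 − 2.835 = 2.695.
Upper fence = Q3 + 1.5·IQR = 7.42 + 2.835 = 10.255.
2.67 < 2.695 → outlier.
10.49 > 10.255 → outlier.
All remaining values lie within [2.695, 10.255].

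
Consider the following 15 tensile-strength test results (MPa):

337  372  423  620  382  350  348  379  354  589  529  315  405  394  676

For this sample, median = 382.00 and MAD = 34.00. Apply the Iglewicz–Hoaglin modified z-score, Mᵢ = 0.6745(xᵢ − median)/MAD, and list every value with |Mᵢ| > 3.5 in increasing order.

|Mᵢ| > 3.5 ⇔ |xᵢ − 382.00| > 3.5·34.00/0.6745 = 176.43.
So outliers lie outside [205.57, 558.43].
589: M = 4.11 → outlier.
620: M = 4.72 → outlier.
676: M = 5.83 → outlier.

589, 620, 676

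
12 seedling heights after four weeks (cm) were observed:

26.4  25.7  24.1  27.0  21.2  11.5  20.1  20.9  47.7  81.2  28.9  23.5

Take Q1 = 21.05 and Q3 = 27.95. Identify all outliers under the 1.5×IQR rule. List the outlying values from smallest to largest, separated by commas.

47.7, 81.2

IQR = Q3 − Q1 = 27.95 − 21.05 = 6.90.
Lower fence = Q1 − 1.5·IQR = 21.05 − 10.35 = 10.70.
Upper fence = Q3 + 1.5·IQR = 27.95 + 10.35 = 38.30.
47.7 > 38.30 → outlier.
81.2 > 38.30 → outlier.
All remaining values lie within [10.70, 38.30].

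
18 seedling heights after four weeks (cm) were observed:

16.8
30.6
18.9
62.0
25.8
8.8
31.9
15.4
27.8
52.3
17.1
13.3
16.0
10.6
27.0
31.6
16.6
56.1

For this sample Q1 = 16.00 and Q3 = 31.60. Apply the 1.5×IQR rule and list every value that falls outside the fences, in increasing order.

IQR = Q3 − Q1 = 31.60 − 16.00 = 15.60.
Lower fence = Q1 − 1.5·IQR = 16.00 − 23.40 = -7.40.
Upper fence = Q3 + 1.5·IQR = 31.60 + 23.40 = 55.00.
56.1 > 55.00 → outlier.
62.0 > 55.00 → outlier.
All remaining values lie within [-7.40, 55.00].

56.1, 62.0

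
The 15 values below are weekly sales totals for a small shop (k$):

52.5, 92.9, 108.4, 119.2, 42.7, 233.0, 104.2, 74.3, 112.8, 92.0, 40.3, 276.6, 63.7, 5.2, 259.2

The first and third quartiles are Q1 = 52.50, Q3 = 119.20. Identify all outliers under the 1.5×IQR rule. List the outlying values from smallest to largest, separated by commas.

IQR = Q3 − Q1 = 119.20 − 52.50 = 66.70.
Lower fence = Q1 − 1.5·IQR = 52.50 − 100.05 = -47.55.
Upper fence = Q3 + 1.5·IQR = 119.20 + 100.05 = 219.25.
233.0 > 219.25 → outlier.
259.2 > 219.25 → outlier.
276.6 > 219.25 → outlier.
All remaining values lie within [-47.55, 219.25].

233.0, 259.2, 276.6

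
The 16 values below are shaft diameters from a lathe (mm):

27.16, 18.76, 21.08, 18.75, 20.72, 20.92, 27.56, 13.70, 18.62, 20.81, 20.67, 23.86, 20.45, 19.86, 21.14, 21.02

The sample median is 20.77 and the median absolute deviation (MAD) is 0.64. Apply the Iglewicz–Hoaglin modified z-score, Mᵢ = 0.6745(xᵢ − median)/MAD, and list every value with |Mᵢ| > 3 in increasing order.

|Mᵢ| > 3 ⇔ |xᵢ − 20.77| > 3·0.64/0.6745 = 2.85.
So outliers lie outside [17.92, 23.62].
13.70: M = -7.45 → outlier.
23.86: M = 3.26 → outlier.
27.16: M = 6.73 → outlier.
27.56: M = 7.16 → outlier.

13.70, 23.86, 27.16, 27.56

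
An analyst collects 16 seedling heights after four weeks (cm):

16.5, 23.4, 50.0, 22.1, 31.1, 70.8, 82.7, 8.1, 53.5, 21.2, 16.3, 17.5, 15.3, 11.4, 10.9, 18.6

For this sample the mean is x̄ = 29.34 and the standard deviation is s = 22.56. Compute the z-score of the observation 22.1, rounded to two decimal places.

z = (22.1 − 29.34) / 22.56 = -0.32.

-0.32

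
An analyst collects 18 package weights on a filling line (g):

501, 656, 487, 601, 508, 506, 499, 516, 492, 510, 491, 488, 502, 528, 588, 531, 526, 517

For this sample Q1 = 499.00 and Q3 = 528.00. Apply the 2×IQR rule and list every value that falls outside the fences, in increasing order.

588, 601, 656

IQR = Q3 − Q1 = 528.00 − 499.00 = 29.00.
Lower fence = Q1 − 2·IQR = 499.00 − 58.00 = 441.00.
Upper fence = Q3 + 2·IQR = 528.00 + 58.00 = 586.00.
588 > 586.00 → outlier.
601 > 586.00 → outlier.
656 > 586.00 → outlier.
All remaining values lie within [441.00, 586.00].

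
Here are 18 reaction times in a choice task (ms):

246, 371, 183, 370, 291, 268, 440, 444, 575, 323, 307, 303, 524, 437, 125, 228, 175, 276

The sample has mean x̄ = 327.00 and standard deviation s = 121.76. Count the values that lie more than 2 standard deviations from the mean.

Cutoffs: x̄ ± 2s = [83.48, 570.52].
Outside the cutoffs: 575.

1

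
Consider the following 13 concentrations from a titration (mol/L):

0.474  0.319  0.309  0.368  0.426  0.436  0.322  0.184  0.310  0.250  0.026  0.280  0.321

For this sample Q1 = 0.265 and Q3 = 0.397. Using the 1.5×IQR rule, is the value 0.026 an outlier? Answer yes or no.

IQR = Q3 − Q1 = 0.397 − 0.265 = 0.132.
Lower fence = Q1 − 1.5·IQR = 0.265 − 0.198 = 0.067.
Upper fence = Q3 + 1.5·IQR = 0.397 + 0.198 = 0.595.
0.026 lies below the lower fence.

yes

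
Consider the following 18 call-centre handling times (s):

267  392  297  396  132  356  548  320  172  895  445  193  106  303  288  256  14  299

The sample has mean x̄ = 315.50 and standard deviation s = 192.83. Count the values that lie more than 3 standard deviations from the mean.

Cutoffs: x̄ ± 3s = [-262.99, 893.99].
Outside the cutoffs: 895.

1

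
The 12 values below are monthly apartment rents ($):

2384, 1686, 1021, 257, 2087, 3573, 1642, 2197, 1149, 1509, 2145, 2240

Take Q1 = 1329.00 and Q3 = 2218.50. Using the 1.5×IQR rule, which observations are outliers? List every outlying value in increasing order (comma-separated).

3573

IQR = Q3 − Q1 = 2218.50 − 1329.00 = 889.50.
Lower fence = Q1 − 1.5·IQR = 1329.00 − 1334.25 = -5.25.
Upper fence = Q3 + 1.5·IQR = 2218.50 + 1334.25 = 3552.75.
3573 > 3552.75 → outlier.
All remaining values lie within [-5.25, 3552.75].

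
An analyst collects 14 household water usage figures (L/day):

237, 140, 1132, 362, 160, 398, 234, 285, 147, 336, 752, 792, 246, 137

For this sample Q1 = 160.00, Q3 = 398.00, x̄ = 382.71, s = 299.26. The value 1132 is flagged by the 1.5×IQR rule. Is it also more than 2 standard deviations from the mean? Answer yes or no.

yes

z = (1132 − 382.71) / 299.26 = 2.50.
|z| = 2.50 > 2.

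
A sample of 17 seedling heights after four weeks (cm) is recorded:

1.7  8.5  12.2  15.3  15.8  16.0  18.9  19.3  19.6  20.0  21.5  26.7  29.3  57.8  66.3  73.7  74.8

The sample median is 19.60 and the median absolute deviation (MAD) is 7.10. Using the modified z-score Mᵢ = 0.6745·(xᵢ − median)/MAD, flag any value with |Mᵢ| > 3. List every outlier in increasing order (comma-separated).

|Mᵢ| > 3 ⇔ |xᵢ − 19.60| > 3·7.10/0.6745 = 31.58.
So outliers lie outside [-11.98, 51.18].
57.8: M = 3.63 → outlier.
66.3: M = 4.44 → outlier.
73.7: M = 5.14 → outlier.
74.8: M = 5.24 → outlier.

57.8, 66.3, 73.7, 74.8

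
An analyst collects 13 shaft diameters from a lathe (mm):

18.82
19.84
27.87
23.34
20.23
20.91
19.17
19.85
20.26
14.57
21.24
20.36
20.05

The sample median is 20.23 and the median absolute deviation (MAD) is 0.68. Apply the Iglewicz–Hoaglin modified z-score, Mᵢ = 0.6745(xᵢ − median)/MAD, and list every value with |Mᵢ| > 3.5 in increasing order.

14.57, 27.87

|Mᵢ| > 3.5 ⇔ |xᵢ − 20.23| > 3.5·0.68/0.6745 = 3.53.
So outliers lie outside [16.70, 23.76].
14.57: M = -5.61 → outlier.
27.87: M = 7.58 → outlier.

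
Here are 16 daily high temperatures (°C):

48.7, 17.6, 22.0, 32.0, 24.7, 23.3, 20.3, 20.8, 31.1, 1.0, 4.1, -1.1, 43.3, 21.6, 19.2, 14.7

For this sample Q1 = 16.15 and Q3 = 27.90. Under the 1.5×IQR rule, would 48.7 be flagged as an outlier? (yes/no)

yes

IQR = Q3 − Q1 = 27.90 − 16.15 = 11.75.
Lower fence = Q1 − 1.5·IQR = 16.15 − 17.625 = -1.475.
Upper fence = Q3 + 1.5·IQR = 27.90 + 17.625 = 45.525.
48.7 lies above the upper fence.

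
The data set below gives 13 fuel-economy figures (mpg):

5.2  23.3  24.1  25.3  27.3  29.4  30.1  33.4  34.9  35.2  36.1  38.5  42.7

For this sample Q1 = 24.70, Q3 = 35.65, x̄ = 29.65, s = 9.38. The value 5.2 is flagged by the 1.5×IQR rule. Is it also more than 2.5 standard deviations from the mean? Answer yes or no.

z = (5.2 − 29.65) / 9.38 = -2.61.
|z| = 2.61 > 2.5.

yes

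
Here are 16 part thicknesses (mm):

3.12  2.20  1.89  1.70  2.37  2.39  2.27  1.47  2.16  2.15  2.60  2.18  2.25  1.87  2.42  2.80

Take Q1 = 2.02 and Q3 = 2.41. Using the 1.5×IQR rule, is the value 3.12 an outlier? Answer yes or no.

IQR = Q3 − Q1 = 2.41 − 2.02 = 0.39.
Lower fence = Q1 − 1.5·IQR = 2.02 − 0.585 = 1.435.
Upper fence = Q3 + 1.5·IQR = 2.41 + 0.585 = 2.995.
3.12 lies above the upper fence.

yes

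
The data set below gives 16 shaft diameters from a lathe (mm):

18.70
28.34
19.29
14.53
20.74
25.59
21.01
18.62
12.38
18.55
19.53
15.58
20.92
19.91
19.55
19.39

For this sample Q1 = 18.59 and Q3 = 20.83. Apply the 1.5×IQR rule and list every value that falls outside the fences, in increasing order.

IQR = Q3 − Q1 = 20.83 − 18.59 = 2.24.
Lower fence = Q1 − 1.5·IQR = 18.59 − 3.36 = 15.23.
Upper fence = Q3 + 1.5·IQR = 20.83 + 3.36 = 24.19.
12.38 < 15.23 → outlier.
14.53 < 15.23 → outlier.
25.59 > 24.19 → outlier.
28.34 > 24.19 → outlier.
All remaining values lie within [15.23, 24.19].

12.38, 14.53, 25.59, 28.34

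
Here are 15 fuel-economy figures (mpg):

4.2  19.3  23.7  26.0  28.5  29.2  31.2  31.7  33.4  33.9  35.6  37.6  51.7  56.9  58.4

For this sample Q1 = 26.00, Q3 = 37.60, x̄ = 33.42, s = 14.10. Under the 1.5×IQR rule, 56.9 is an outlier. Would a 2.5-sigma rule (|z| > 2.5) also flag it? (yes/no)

z = (56.9 − 33.42) / 14.10 = 1.67.
|z| = 1.67 ≤ 2.5.

no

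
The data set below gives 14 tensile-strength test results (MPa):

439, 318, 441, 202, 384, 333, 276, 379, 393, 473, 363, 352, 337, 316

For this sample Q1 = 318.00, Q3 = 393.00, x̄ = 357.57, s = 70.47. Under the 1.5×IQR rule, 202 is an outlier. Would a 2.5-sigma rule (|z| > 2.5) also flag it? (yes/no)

z = (202 − 357.57) / 70.47 = -2.21.
|z| = 2.21 ≤ 2.5.

no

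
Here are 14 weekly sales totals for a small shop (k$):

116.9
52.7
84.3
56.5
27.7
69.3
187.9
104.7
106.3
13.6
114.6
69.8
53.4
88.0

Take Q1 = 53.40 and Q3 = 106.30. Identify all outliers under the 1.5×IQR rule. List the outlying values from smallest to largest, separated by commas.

IQR = Q3 − Q1 = 106.30 − 53.40 = 52.90.
Lower fence = Q1 − 1.5·IQR = 53.40 − 79.35 = -25.95.
Upper fence = Q3 + 1.5·IQR = 106.30 + 79.35 = 185.65.
187.9 > 185.65 → outlier.
All remaining values lie within [-25.95, 185.65].

187.9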